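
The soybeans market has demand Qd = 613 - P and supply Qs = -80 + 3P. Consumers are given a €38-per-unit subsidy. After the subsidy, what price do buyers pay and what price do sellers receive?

Pre-subsidy: 613 - P = -80 + 3P gives P* = 173.25, Q* = 439.75.
With the rebate, buyers effectively pay Pb = Ps − 38, where Ps is the price sellers receive.
Demand in terms of Ps becomes Qd = 613 − 1(Ps − 38) = 651 - Ps. Setting this equal to supply: 651 - Ps = -80 + 3Ps, so Ps = 182.75.
Buyers pay Pb = 182.75 − 38 = 144.75; Q' = -80 + 3·182.75 = 468.25.

Buyers pay €144.75; sellers receive €182.75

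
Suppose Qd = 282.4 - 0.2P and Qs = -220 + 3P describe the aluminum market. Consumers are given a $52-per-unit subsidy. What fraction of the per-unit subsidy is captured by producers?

Pre-subsidy: 282.4 - 0.2P = -220 + 3P gives P* = 157, Q* = 251.
With the rebate, buyers effectively pay Pb = Ps − 52, where Ps is the price sellers receive.
Demand in terms of Ps becomes Qd = 282.4 − 0.2(Ps − 52) = 292.8 - 0.2Ps. Setting this equal to supply: 292.8 - 0.2Ps = -220 + 3Ps, so Ps = 160.25.
Buyers pay Pb = 160.25 − 52 = 108.25; Q' = -220 + 3·160.25 = 260.75.
Buyers' price falls by P* − Pb = 157 − 108.25 = 48.75; sellers' price rises by Ps − P* = 160.25 − 157 = 3.25.
So producers capture 3.25/52 = 0.0625 of each unit of subsidy.

Producer share = 0.0625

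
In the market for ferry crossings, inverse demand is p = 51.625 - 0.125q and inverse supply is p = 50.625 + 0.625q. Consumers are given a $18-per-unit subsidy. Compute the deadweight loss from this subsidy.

Deadweight loss = $216

Pre-subsidy: 51.625 - 0.125q = 50.625 + 0.625q gives q* = 4/3 and p* = 1235/24.
With the rebate, buyers effectively pay pb = ps − 18, where ps is the price sellers receive.
On the curves, pb = 51.625 - 0.125q and ps = 50.625 + 0.625q; the wedge ps − pb = 18 gives 50.625 + 0.625q − (51.625 - 0.125q) = 18, so q' = 76/3.
Then pb = 51.625 − 0.125·(76/3) = 1163/24 and ps = 50.625 + 0.625·(76/3) = 1595/24.
The subsidy expands output by 76/3 − 4/3 = 24 past the efficient level; on those units the gap between marginal cost and willingness to pay runs from 0 up to 18.
DWL = ½ × 18 × 24 = 216.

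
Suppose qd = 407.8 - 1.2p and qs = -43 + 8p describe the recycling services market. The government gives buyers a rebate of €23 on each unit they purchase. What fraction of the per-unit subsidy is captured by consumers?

Pre-subsidy: 407.8 - 1.2p = -43 + 8p gives p* = 49, q* = 349.
With the rebate, buyers effectively pay pb = ps − 23, where ps is the price sellers receive.
Demand in terms of ps becomes qd = 407.8 − 1.2(ps − 23) = 435.4 - 1.2ps. Setting this equal to supply: 435.4 - 1.2ps = -43 + 8ps, so ps = 52.
Buyers pay pb = 52 − 23 = 29; q' = -43 + 8·52 = 373.
Buyers' price falls by p* − pb = 49 − 29 = 20; sellers' price rises by ps − p* = 52 − 49 = 3.
So consumers capture 20/23 = 20/23 of each unit of subsidy.

Consumer share = 20/23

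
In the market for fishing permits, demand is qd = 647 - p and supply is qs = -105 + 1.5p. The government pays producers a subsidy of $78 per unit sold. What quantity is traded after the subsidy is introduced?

q' = 393

Pre-subsidy: 647 - p = -105 + 1.5p gives p* = 300.8, q* = 346.2.
With the subsidy, sellers receive ps = pb + 78 for each unit, where pb is the price buyers pay.
Supply in terms of pb becomes qs = -105 + 1.5(pb + 78) = 12 + 1.5pb. Setting this equal to demand: 647 - pb = 12 + 1.5pb, so pb = 254.
Sellers receive ps = 254 + 78 = 332; q' = 647 − 1·254 = 393.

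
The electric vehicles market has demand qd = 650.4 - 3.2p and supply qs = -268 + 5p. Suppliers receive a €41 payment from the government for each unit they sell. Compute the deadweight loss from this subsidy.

Deadweight loss = €1640

Pre-subsidy: 650.4 - 3.2p = -268 + 5p gives p* = 112, q* = 292.
With the subsidy, sellers receive ps = pb + 41 for each unit, where pb is the price buyers pay.
Supply in terms of pb becomes qs = -268 + 5(pb + 41) = -63 + 5pb. Setting this equal to demand: 650.4 - 3.2pb = -63 + 5pb, so pb = 87.
Sellers receive ps = 87 + 41 = 128; q' = 650.4 − 3.2·87 = 372.
The subsidy expands output by 372 − 292 = 80 past the efficient level; on those units the gap between marginal cost and willingness to pay runs from 0 up to 41.
DWL = ½ × 41 × 80 = 1640.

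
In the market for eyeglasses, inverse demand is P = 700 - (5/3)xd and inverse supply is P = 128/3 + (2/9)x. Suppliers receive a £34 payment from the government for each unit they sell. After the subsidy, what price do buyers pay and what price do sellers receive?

Buyers pay £90; sellers receive £124

Pre-subsidy: 700 - (5/3)x = 128/3 + (2/9)x gives x* = 348 and P* = 120.
With the subsidy, sellers receive Ps = Pb + 34 for each unit, where Pb is the price buyers pay.
On the curves, Pb = 700 - (5/3)x and Ps = 128/3 + (2/9)x; the wedge Ps − Pb = 34 gives 128/3 + (2/9)x − (700 - (5/3)x) = 34, so x' = 366.
Then Pb = 700 − (5/3)·366 = 90 and Ps = 128/3 + (2/9)·366 = 124.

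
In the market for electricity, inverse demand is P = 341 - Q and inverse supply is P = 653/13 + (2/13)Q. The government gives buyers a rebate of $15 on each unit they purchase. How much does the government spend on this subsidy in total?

Pre-subsidy: 341 - Q = 653/13 + (2/13)Q gives Q* = 252 and P* = 89.
With the rebate, buyers effectively pay Pb = Ps − 15, where Ps is the price sellers receive.
On the curves, Pb = 341 - Q and Ps = 653/13 + (2/13)Q; the wedge Ps − Pb = 15 gives 653/13 + (2/13)Q − (341 - Q) = 15, so Q' = 265.
Then Pb = 341 − 1·265 = 76 and Ps = 653/13 + (2/13)·265 = 91.
Government outlay = subsidy × quantity = 15 × 265 = 3975.

Government cost = $3975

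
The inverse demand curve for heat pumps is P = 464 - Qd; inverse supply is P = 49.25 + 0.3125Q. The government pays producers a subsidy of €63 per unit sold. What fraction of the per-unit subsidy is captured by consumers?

Pre-subsidy: 464 - Q = 49.25 + 0.3125Q gives Q* = 316 and P* = 148.
With the subsidy, sellers receive Ps = Pb + 63 for each unit, where Pb is the price buyers pay.
On the curves, Pb = 464 - Q and Ps = 49.25 + 0.3125Q; the wedge Ps − Pb = 63 gives 49.25 + 0.3125Q − (464 - Q) = 63, so Q' = 364.
Then Pb = 464 − 1·364 = 100 and Ps = 49.25 + 0.3125·364 = 163.
Buyers' price falls by P* − Pb = 148 − 100 = 48; sellers' price rises by Ps − P* = 163 − 148 = 15.
So consumers capture 48/63 = 16/21 of each unit of subsidy.

Consumer share = 16/21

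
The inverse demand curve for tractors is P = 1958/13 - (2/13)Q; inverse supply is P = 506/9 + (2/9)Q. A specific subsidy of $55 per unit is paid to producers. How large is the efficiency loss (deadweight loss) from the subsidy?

Pre-subsidy: 1958/13 - (2/13)Q = 506/9 + (2/9)Q gives Q* = 251 and P* = 112.
With the subsidy, sellers receive Ps = Pb + 55 for each unit, where Pb is the price buyers pay.
On the curves, Pb = 1958/13 - (2/13)Q and Ps = 506/9 + (2/9)Q; the wedge Ps − Pb = 55 gives 506/9 + (2/9)Q − (1958/13 - (2/13)Q) = 55, so Q' = 397.25.
Then Pb = 1958/13 − (2/13)·397.25 = 89.5 and Ps = 506/9 + (2/9)·397.25 = 144.5.
The subsidy expands output by 397.25 − 251 = 146.25 past the efficient level; on those units the gap between marginal cost and willingness to pay runs from 0 up to 55.
DWL = ½ × 55 × 146.25 = 4021.875.

Deadweight loss = $4021.875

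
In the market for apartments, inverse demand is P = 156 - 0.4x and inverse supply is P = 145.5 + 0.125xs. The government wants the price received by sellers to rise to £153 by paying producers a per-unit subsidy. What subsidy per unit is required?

At a seller price of 153, quantity supplied is -1164 + 8·153 = 60.
Buyers absorb 60 only when they pay Pb = 156 − 0.4·60 = 132.
s = Ps − Pb = 153 − 132 = 21.

Required subsidy s = £21 per unit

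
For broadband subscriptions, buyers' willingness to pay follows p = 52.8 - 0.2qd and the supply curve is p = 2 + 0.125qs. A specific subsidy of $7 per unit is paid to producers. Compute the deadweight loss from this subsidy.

Pre-subsidy: 52.8 - 0.2q = 2 + 0.125q gives q* = 2032/13 and p* = 280/13.
With the subsidy, sellers receive ps = pb + 7 for each unit, where pb is the price buyers pay.
On the curves, pb = 52.8 - 0.2q and ps = 2 + 0.125q; the wedge ps − pb = 7 gives 2 + 0.125q − (52.8 - 0.2q) = 7, so q' = 2312/13.
Then pb = 52.8 − 0.2·(2312/13) = 224/13 and ps = 2 + 0.125·(2312/13) = 315/13.
The subsidy expands output by 2312/13 − 2032/13 = 280/13 past the efficient level; on those units the gap between marginal cost and willingness to pay runs from 0 up to 7.
DWL = ½ × 7 × 280/13 = 980/13.

Deadweight loss = 980/13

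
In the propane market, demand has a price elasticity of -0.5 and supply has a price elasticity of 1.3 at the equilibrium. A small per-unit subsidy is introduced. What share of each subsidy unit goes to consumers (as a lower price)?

For a small subsidy around the equilibrium, the benefit split depends on the relative slopes, which at a point are proportional to the elasticities.
Buyer share = εs/(εs + |εd|) = 1.3/(1.3 + 0.5) = 13/18; seller share = |εd|/(εs + |εd|) = 5/18.

Consumer share = 13/18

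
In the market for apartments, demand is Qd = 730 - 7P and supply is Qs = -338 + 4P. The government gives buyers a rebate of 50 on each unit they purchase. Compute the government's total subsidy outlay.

Government cost = 97700/11

Pre-subsidy: 730 - 7P = -338 + 4P gives P* = 1068/11, Q* = 554/11.
With the rebate, buyers effectively pay Pb = Ps − 50, where Ps is the price sellers receive.
Demand in terms of Ps becomes Qd = 730 − 7(Ps − 50) = 1080 - 7Ps. Setting this equal to supply: 1080 - 7Ps = -338 + 4Ps, so Ps = 1418/11.
Buyers pay Pb = 1418/11 − 50 = 868/11; Q' = -338 + 4·(1418/11) = 1954/11.
Government outlay = subsidy × quantity = 50 × 1954/11 = 97700/11.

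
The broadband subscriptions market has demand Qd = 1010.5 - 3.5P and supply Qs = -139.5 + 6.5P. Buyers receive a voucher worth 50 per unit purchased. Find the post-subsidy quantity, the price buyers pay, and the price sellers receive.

Pre-subsidy: 1010.5 - 3.5P = -139.5 + 6.5P gives P* = 115, Q* = 608.
With the rebate, buyers effectively pay Pb = Ps − 50, where Ps is the price sellers receive.
Demand in terms of Ps becomes Qd = 1010.5 − 3.5(Ps − 50) = 1185.5 - 3.5Ps. Setting this equal to supply: 1185.5 - 3.5Ps = -139.5 + 6.5Ps, so Ps = 132.5.
Buyers pay Pb = 132.5 − 50 = 82.5; Q' = -139.5 + 6.5·132.5 = 721.75.

Q' = 721.75; buyers pay 82.5; sellers receive 132.5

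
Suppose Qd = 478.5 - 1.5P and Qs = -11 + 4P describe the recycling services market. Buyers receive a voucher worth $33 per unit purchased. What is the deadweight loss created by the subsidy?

Pre-subsidy: 478.5 - 1.5P = -11 + 4P gives P* = 89, Q* = 345.
With the rebate, buyers effectively pay Pb = Ps − 33, where Ps is the price sellers receive.
Demand in terms of Ps becomes Qd = 478.5 − 1.5(Ps − 33) = 528 - 1.5Ps. Setting this equal to supply: 528 - 1.5Ps = -11 + 4Ps, so Ps = 98.
Buyers pay Pb = 98 − 33 = 65; Q' = -11 + 4·98 = 381.
The subsidy expands output by 381 − 345 = 36 past the efficient level; on those units the gap between marginal cost and willingness to pay runs from 0 up to 33.
DWL = ½ × 33 × 36 = 594.

Deadweight loss = $594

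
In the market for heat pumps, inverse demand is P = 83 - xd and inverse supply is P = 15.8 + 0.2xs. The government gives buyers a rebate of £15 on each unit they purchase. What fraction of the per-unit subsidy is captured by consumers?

Pre-subsidy: 83 - x = 15.8 + 0.2x gives x* = 56 and P* = 27.
With the rebate, buyers effectively pay Pb = Ps − 15, where Ps is the price sellers receive.
On the curves, Pb = 83 - x and Ps = 15.8 + 0.2x; the wedge Ps − Pb = 15 gives 15.8 + 0.2x − (83 - x) = 15, so x' = 68.5.
Then Pb = 83 − 1·68.5 = 14.5 and Ps = 15.8 + 0.2·68.5 = 29.5.
Buyers' price falls by P* − Pb = 27 − 14.5 = 12.5; sellers' price rises by Ps − P* = 29.5 − 27 = 2.5.
So consumers capture 12.5/15 = 5/6 of each unit of subsidy.

Consumer share = 5/6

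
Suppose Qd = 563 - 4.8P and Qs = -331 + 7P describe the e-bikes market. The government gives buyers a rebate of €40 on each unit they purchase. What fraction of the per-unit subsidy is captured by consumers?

Consumer share = 35/59

Pre-subsidy: 563 - 4.8P = -331 + 7P gives P* = 4470/59, Q* = 11761/59.
With the rebate, buyers effectively pay Pb = Ps − 40, where Ps is the price sellers receive.
Demand in terms of Ps becomes Qd = 563 − 4.8(Ps − 40) = 755 - 4.8Ps. Setting this equal to supply: 755 - 4.8Ps = -331 + 7Ps, so Ps = 5430/59.
Buyers pay Pb = 5430/59 − 40 = 3070/59; Q' = -331 + 7·(5430/59) = 18481/59.
Buyers' price falls by P* − Pb = 4470/59 − 3070/59 = 1400/59; sellers' price rises by Ps − P* = 5430/59 − 4470/59 = 960/59.
So consumers capture (1400/59)/40 = 35/59 of each unit of subsidy.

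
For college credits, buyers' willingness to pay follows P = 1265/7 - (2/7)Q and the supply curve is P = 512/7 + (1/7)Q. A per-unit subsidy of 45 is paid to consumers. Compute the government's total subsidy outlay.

Government cost = 16020

Pre-subsidy: 1265/7 - (2/7)Q = 512/7 + (1/7)Q gives Q* = 251 and P* = 109.
With the rebate, buyers effectively pay Pb = Ps − 45, where Ps is the price sellers receive.
On the curves, Pb = 1265/7 - (2/7)Q and Ps = 512/7 + (1/7)Q; the wedge Ps − Pb = 45 gives 512/7 + (1/7)Q − (1265/7 - (2/7)Q) = 45, so Q' = 356.
Then Pb = 1265/7 − (2/7)·356 = 79 and Ps = 512/7 + (1/7)·356 = 124.
Government outlay = subsidy × quantity = 45 × 356 = 16020.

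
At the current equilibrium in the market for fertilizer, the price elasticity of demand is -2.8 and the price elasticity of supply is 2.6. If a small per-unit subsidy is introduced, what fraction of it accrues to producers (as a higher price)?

For a small subsidy around the equilibrium, the benefit split depends on the relative slopes, which at a point are proportional to the elasticities.
Buyer share = εs/(εs + |εd|) = 2.6/(2.6 + 2.8) = 13/27; seller share = |εd|/(εs + |εd|) = 14/27.
So producers capture 14/27 of the subsidy.

Producer share = 14/27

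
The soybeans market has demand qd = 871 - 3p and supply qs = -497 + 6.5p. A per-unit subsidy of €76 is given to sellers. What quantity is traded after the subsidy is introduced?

q' = 595

Pre-subsidy: 871 - 3p = -497 + 6.5p gives p* = 144, q* = 439.
With the subsidy, sellers receive ps = pb + 76 for each unit, where pb is the price buyers pay.
Supply in terms of pb becomes qs = -497 + 6.5(pb + 76) = -3 + 6.5pb. Setting this equal to demand: 871 - 3pb = -3 + 6.5pb, so pb = 92.
Sellers receive ps = 92 + 76 = 168; q' = 871 − 3·92 = 595.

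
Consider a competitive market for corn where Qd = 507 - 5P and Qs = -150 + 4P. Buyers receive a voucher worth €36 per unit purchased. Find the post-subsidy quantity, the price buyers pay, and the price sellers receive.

Pre-subsidy: 507 - 5P = -150 + 4P gives P* = 73, Q* = 142.
With the rebate, buyers effectively pay Pb = Ps − 36, where Ps is the price sellers receive.
Demand in terms of Ps becomes Qd = 507 − 5(Ps − 36) = 687 - 5Ps. Setting this equal to supply: 687 - 5Ps = -150 + 4Ps, so Ps = 93.
Buyers pay Pb = 93 − 36 = 57; Q' = -150 + 4·93 = 222.

Q' = 222; buyers pay €57; sellers receive €93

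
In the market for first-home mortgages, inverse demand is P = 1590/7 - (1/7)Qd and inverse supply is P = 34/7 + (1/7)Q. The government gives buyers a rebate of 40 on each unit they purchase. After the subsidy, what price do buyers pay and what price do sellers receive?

Buyers pay 96; sellers receive 136

Pre-subsidy: 1590/7 - (1/7)Q = 34/7 + (1/7)Q gives Q* = 778 and P* = 116.
With the rebate, buyers effectively pay Pb = Ps − 40, where Ps is the price sellers receive.
On the curves, Pb = 1590/7 - (1/7)Q and Ps = 34/7 + (1/7)Q; the wedge Ps − Pb = 40 gives 34/7 + (1/7)Q − (1590/7 - (1/7)Q) = 40, so Q' = 918.
Then Pb = 1590/7 − (1/7)·918 = 96 and Ps = 34/7 + (1/7)·918 = 136.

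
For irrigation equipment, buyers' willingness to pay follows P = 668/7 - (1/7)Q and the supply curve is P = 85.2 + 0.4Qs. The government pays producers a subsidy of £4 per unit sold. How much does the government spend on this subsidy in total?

Pre-subsidy: 668/7 - (1/7)Q = 85.2 + 0.4Q gives Q* = 358/19 and P* = 1762/19.
With the subsidy, sellers receive Ps = Pb + 4 for each unit, where Pb is the price buyers pay.
On the curves, Pb = 668/7 - (1/7)Q and Ps = 85.2 + 0.4Q; the wedge Ps − Pb = 4 gives 85.2 + 0.4Q − (668/7 - (1/7)Q) = 4, so Q' = 498/19.
Then Pb = 668/7 − (1/7)·(498/19) = 1742/19 and Ps = 85.2 + 0.4·(498/19) = 1818/19.
Government outlay = subsidy × quantity = 4 × 498/19 = 1992/19.

Government cost = 1992/19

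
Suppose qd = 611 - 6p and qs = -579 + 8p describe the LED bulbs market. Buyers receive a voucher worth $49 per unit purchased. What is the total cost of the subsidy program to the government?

Pre-subsidy: 611 - 6p = -579 + 8p gives p* = 85, q* = 101.
With the rebate, buyers effectively pay pb = ps − 49, where ps is the price sellers receive.
Demand in terms of ps becomes qd = 611 − 6(ps − 49) = 905 - 6ps. Setting this equal to supply: 905 - 6ps = -579 + 8ps, so ps = 106.
Buyers pay pb = 106 − 49 = 57; q' = -579 + 8·106 = 269.
Government outlay = subsidy × quantity = 49 × 269 = 13181.

Government cost = $13181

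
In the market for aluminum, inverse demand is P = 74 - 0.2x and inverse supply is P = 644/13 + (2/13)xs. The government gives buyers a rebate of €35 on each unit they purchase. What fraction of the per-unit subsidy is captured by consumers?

Pre-subsidy: 74 - 0.2x = 644/13 + (2/13)x gives x* = 1590/23 and P* = 1384/23.
With the rebate, buyers effectively pay Pb = Ps − 35, where Ps is the price sellers receive.
On the curves, Pb = 74 - 0.2x and Ps = 644/13 + (2/13)x; the wedge Ps − Pb = 35 gives 644/13 + (2/13)x − (74 - 0.2x) = 35, so x' = 3865/23.
Then Pb = 74 − 0.2·(3865/23) = 929/23 and Ps = 644/13 + (2/13)·(3865/23) = 1734/23.
Buyers' price falls by P* − Pb = 1384/23 − 929/23 = 455/23; sellers' price rises by Ps − P* = 1734/23 − 1384/23 = 350/23.
So consumers capture (455/23)/35 = 13/23 of each unit of subsidy.

Consumer share = 13/23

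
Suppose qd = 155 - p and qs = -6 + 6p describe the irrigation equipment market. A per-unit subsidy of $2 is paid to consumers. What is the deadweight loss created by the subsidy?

Pre-subsidy: 155 - p = -6 + 6p gives p* = 23, q* = 132.
With the rebate, buyers effectively pay pb = ps − 2, where ps is the price sellers receive.
Demand in terms of ps becomes qd = 155 − 1(ps − 2) = 157 - ps. Setting this equal to supply: 157 - ps = -6 + 6ps, so ps = 163/7.
Buyers pay pb = 163/7 − 2 = 149/7; q' = -6 + 6·(163/7) = 936/7.
The subsidy expands output by 936/7 − 132 = 12/7 past the efficient level; on those units the gap between marginal cost and willingness to pay runs from 0 up to 2.
DWL = ½ × 2 × 12/7 = 12/7.

Deadweight loss = 12/7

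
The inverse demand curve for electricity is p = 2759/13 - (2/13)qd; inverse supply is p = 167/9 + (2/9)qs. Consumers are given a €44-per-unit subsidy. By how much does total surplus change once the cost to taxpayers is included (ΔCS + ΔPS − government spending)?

Net change in total surplus = -€2574

Pre-subsidy: 2759/13 - (2/13)q = 167/9 + (2/9)q gives q* = 515 and p* = 133.
With the rebate, buyers effectively pay pb = ps − 44, where ps is the price sellers receive.
On the curves, pb = 2759/13 - (2/13)q and ps = 167/9 + (2/9)q; the wedge ps − pb = 44 gives 167/9 + (2/9)q − (2759/13 - (2/13)q) = 44, so q' = 632.
Then pb = 2759/13 − (2/13)·632 = 115 and ps = 167/9 + (2/9)·632 = 159.
ΔCS = ½(515 + 632)(133 − 115) = 10323; ΔPS = ½(515 + 632)(159 − 133) = 14911.
Government spending = 44 × 632 = 27808.
Net change = 10323 + 14911 − 27808 = -2574. The loss equals the DWL triangle ½·44·117.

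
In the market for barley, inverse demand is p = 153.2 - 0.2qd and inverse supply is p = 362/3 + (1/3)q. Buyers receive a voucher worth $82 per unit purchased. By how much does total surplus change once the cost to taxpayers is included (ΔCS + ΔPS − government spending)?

Net change in total surplus = -$6303.75

Pre-subsidy: 153.2 - 0.2q = 362/3 + (1/3)q gives q* = 61 and p* = 141.
With the rebate, buyers effectively pay pb = ps − 82, where ps is the price sellers receive.
On the curves, pb = 153.2 - 0.2q and ps = 362/3 + (1/3)q; the wedge ps − pb = 82 gives 362/3 + (1/3)q − (153.2 - 0.2q) = 82, so q' = 214.75.
Then pb = 153.2 − 0.2·214.75 = 110.25 and ps = 362/3 + (1/3)·214.75 = 192.25.
ΔCS = ½(61 + 214.75)(141 − 110.25) = 4239.65625; ΔPS = ½(61 + 214.75)(192.25 − 141) = 7066.09375.
Government spending = 82 × 214.75 = 17609.5.
Net change = 4239.65625 + 7066.09375 − 17609.5 = -6303.75. The loss equals the DWL triangle ½·82·153.75.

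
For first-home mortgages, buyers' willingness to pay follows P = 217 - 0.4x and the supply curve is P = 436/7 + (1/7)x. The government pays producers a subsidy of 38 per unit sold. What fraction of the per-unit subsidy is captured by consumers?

Consumer share = 14/19

Pre-subsidy: 217 - 0.4x = 436/7 + (1/7)x gives x* = 285 and P* = 103.
With the subsidy, sellers receive Ps = Pb + 38 for each unit, where Pb is the price buyers pay.
On the curves, Pb = 217 - 0.4x and Ps = 436/7 + (1/7)x; the wedge Ps − Pb = 38 gives 436/7 + (1/7)x − (217 - 0.4x) = 38, so x' = 355.
Then Pb = 217 − 0.4·355 = 75 and Ps = 436/7 + (1/7)·355 = 113.
Buyers' price falls by P* − Pb = 103 − 75 = 28; sellers' price rises by Ps − P* = 113 − 103 = 10.
So consumers capture 28/38 = 14/19 of each unit of subsidy.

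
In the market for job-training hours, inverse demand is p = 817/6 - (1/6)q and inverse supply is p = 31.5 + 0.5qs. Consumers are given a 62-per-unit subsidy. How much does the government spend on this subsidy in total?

Government cost = 15500

Pre-subsidy: 817/6 - (1/6)q = 31.5 + 0.5q gives q* = 157 and p* = 110.
With the rebate, buyers effectively pay pb = ps − 62, where ps is the price sellers receive.
On the curves, pb = 817/6 - (1/6)q and ps = 31.5 + 0.5q; the wedge ps − pb = 62 gives 31.5 + 0.5q − (817/6 - (1/6)q) = 62, so q' = 250.
Then pb = 817/6 − (1/6)·250 = 94.5 and ps = 31.5 + 0.5·250 = 156.5.
Government outlay = subsidy × quantity = 62 × 250 = 15500.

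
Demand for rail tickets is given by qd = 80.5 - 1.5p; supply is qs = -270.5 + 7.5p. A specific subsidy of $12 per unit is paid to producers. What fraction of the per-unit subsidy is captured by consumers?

Consumer share = 5/6

Pre-subsidy: 80.5 - 1.5p = -270.5 + 7.5p gives p* = 39, q* = 22.
With the subsidy, sellers receive ps = pb + 12 for each unit, where pb is the price buyers pay.
Supply in terms of pb becomes qs = -270.5 + 7.5(pb + 12) = -180.5 + 7.5pb. Setting this equal to demand: 80.5 - 1.5pb = -180.5 + 7.5pb, so pb = 29.
Sellers receive ps = 29 + 12 = 41; q' = 80.5 − 1.5·29 = 37.
Buyers' price falls by p* − pb = 39 − 29 = 10; sellers' price rises by ps − p* = 41 − 39 = 2.
So consumers capture 10/12 = 5/6 of each unit of subsidy.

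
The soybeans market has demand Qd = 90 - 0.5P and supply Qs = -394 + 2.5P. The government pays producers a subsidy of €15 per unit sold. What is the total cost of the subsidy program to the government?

Government cost = €233.75

Pre-subsidy: 90 - 0.5P = -394 + 2.5P gives P* = 484/3, Q* = 28/3.
With the subsidy, sellers receive Ps = Pb + 15 for each unit, where Pb is the price buyers pay.
Supply in terms of Pb becomes Qs = -394 + 2.5(Pb + 15) = -356.5 + 2.5Pb. Setting this equal to demand: 90 - 0.5Pb = -356.5 + 2.5Pb, so Pb = 893/6.
Sellers receive Ps = 893/6 + 15 = 983/6; Q' = 90 − 0.5·(893/6) = 187/12.
Government outlay = subsidy × quantity = 15 × 187/12 = 233.75.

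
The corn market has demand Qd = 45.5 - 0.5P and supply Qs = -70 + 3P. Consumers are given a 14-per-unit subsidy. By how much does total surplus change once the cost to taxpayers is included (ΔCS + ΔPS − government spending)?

Pre-subsidy: 45.5 - 0.5P = -70 + 3P gives P* = 33, Q* = 29.
With the rebate, buyers effectively pay Pb = Ps − 14, where Ps is the price sellers receive.
Demand in terms of Ps becomes Qd = 45.5 − 0.5(Ps − 14) = 52.5 - 0.5Ps. Setting this equal to supply: 52.5 - 0.5Ps = -70 + 3Ps, so Ps = 35.
Buyers pay Pb = 35 − 14 = 21; Q' = -70 + 3·35 = 35.
ΔCS = ½(29 + 35)(33 − 21) = 384; ΔPS = ½(29 + 35)(35 − 33) = 64.
Government spending = 14 × 35 = 490.
Net change = 384 + 64 − 490 = -42. The loss equals the DWL triangle ½·14·6.

Net change in total surplus = -42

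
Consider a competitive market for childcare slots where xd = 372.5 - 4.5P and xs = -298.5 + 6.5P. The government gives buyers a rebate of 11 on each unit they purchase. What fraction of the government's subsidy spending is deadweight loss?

DWL / government spending = 117/1018

Pre-subsidy: 372.5 - 4.5P = -298.5 + 6.5P gives P* = 61, x* = 98.
With the rebate, buyers effectively pay Pb = Ps − 11, where Ps is the price sellers receive.
Demand in terms of Ps becomes xd = 372.5 − 4.5(Ps − 11) = 422 - 4.5Ps. Setting this equal to supply: 422 - 4.5Ps = -298.5 + 6.5Ps, so Ps = 65.5.
Buyers pay Pb = 65.5 − 11 = 54.5; x' = -298.5 + 6.5·65.5 = 127.25.
ΔCS = ½(98 + 127.25)(61 − 54.5) = 732.0625; ΔPS = ½(98 + 127.25)(65.5 − 61) = 506.8125.
Government spending = 11 × 127.25 = 1399.75.
DWL = ½ × 11 × (127.25 − 98) = 160.875; fraction = 160.875 / 1399.75 = 117/1018.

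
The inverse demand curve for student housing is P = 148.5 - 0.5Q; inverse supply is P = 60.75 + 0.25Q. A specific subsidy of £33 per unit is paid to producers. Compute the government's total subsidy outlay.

Pre-subsidy: 148.5 - 0.5Q = 60.75 + 0.25Q gives Q* = 117 and P* = 90.
With the subsidy, sellers receive Ps = Pb + 33 for each unit, where Pb is the price buyers pay.
On the curves, Pb = 148.5 - 0.5Q and Ps = 60.75 + 0.25Q; the wedge Ps − Pb = 33 gives 60.75 + 0.25Q − (148.5 - 0.5Q) = 33, so Q' = 161.
Then Pb = 148.5 − 0.5·161 = 68 and Ps = 60.75 + 0.25·161 = 101.
Government outlay = subsidy × quantity = 33 × 161 = 5313.

Government cost = £5313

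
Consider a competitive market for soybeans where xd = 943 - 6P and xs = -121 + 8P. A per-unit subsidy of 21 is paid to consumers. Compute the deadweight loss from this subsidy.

Deadweight loss = 756

Pre-subsidy: 943 - 6P = -121 + 8P gives P* = 76, x* = 487.
With the rebate, buyers effectively pay Pb = Ps − 21, where Ps is the price sellers receive.
Demand in terms of Ps becomes xd = 943 − 6(Ps − 21) = 1069 - 6Ps. Setting this equal to supply: 1069 - 6Ps = -121 + 8Ps, so Ps = 85.
Buyers pay Pb = 85 − 21 = 64; x' = -121 + 8·85 = 559.
The subsidy expands output by 559 − 487 = 72 past the efficient level; on those units the gap between marginal cost and willingness to pay runs from 0 up to 21.
DWL = ½ × 21 × 72 = 756.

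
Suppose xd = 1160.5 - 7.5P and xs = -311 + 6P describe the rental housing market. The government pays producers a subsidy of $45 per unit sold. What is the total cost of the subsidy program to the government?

Government cost = $22185

Pre-subsidy: 1160.5 - 7.5P = -311 + 6P gives P* = 109, x* = 343.
With the subsidy, sellers receive Ps = Pb + 45 for each unit, where Pb is the price buyers pay.
Supply in terms of Pb becomes xs = -311 + 6(Pb + 45) = -41 + 6Pb. Setting this equal to demand: 1160.5 - 7.5Pb = -41 + 6Pb, so Pb = 89.
Sellers receive Ps = 89 + 45 = 134; x' = 1160.5 − 7.5·89 = 493.
Government outlay = subsidy × quantity = 45 × 493 = 22185.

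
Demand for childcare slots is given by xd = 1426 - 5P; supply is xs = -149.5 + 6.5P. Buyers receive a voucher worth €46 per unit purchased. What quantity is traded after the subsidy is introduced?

Pre-subsidy: 1426 - 5P = -149.5 + 6.5P gives P* = 137, x* = 741.
With the rebate, buyers effectively pay Pb = Ps − 46, where Ps is the price sellers receive.
Demand in terms of Ps becomes xd = 1426 − 5(Ps − 46) = 1656 - 5Ps. Setting this equal to supply: 1656 - 5Ps = -149.5 + 6.5Ps, so Ps = 157.
Buyers pay Pb = 157 − 46 = 111; x' = -149.5 + 6.5·157 = 871.

x' = 871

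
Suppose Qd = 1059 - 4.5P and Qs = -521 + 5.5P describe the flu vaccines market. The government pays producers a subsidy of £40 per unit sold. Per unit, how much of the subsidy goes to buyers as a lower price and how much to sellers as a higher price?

Pre-subsidy: 1059 - 4.5P = -521 + 5.5P gives P* = 158, Q* = 348.
With the subsidy, sellers receive Ps = Pb + 40 for each unit, where Pb is the price buyers pay.
Supply in terms of Pb becomes Qs = -521 + 5.5(Pb + 40) = -301 + 5.5Pb. Setting this equal to demand: 1059 - 4.5Pb = -301 + 5.5Pb, so Pb = 136.
Sellers receive Ps = 136 + 40 = 176; Q' = 1059 − 4.5·136 = 447.
Buyers' price falls by P* − Pb = 158 − 136 = 22; sellers' price rises by Ps − P* = 176 − 158 = 18.

Buyers gain £22 per unit; sellers gain £18 per unit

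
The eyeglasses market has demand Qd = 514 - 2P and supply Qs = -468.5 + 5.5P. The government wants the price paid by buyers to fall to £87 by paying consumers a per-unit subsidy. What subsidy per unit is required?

Required subsidy s = £60 per unit

At a buyer price of 87, quantity demanded is 514 − 2·87 = 340.
Sellers supply 340 only when they receive Ps with -468.5 + 5.5·Ps = 340, i.e. Ps = 147.
s = Ps − Pb = 147 − 87 = 60.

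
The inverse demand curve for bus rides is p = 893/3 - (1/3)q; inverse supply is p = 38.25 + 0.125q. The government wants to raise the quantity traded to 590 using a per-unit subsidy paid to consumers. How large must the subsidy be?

At q = 590, from the demand curve buyers pay pb = 893/3 − (1/3)·590 = 101; from the supply curve sellers need ps = 38.25 + 0.125·590 = 112.
The subsidy must fill the gap: s = ps − pb = 112 − 101 = 11.

Required subsidy s = 11 per unit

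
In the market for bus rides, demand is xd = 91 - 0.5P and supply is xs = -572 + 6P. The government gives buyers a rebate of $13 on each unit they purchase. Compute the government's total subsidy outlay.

Government cost = $598

Pre-subsidy: 91 - 0.5P = -572 + 6P gives P* = 102, x* = 40.
With the rebate, buyers effectively pay Pb = Ps − 13, where Ps is the price sellers receive.
Demand in terms of Ps becomes xd = 91 − 0.5(Ps − 13) = 97.5 - 0.5Ps. Setting this equal to supply: 97.5 - 0.5Ps = -572 + 6Ps, so Ps = 103.
Buyers pay Pb = 103 − 13 = 90; x' = -572 + 6·103 = 46.
Government outlay = subsidy × quantity = 13 × 46 = 598.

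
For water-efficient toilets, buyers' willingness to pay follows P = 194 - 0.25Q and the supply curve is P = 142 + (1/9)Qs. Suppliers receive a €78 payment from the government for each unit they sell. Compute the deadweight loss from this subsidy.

Deadweight loss = €8424

Pre-subsidy: 194 - 0.25Q = 142 + (1/9)Q gives Q* = 144 and P* = 158.
With the subsidy, sellers receive Ps = Pb + 78 for each unit, where Pb is the price buyers pay.
On the curves, Pb = 194 - 0.25Q and Ps = 142 + (1/9)Q; the wedge Ps − Pb = 78 gives 142 + (1/9)Q − (194 - 0.25Q) = 78, so Q' = 360.
Then Pb = 194 − 0.25·360 = 104 and Ps = 142 + (1/9)·360 = 182.
The subsidy expands output by 360 − 144 = 216 past the efficient level; on those units the gap between marginal cost and willingness to pay runs from 0 up to 78.
DWL = ½ × 78 × 216 = 8424.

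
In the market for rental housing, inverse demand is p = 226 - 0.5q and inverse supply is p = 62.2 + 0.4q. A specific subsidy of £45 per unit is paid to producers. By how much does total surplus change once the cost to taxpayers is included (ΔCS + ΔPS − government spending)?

Pre-subsidy: 226 - 0.5q = 62.2 + 0.4q gives q* = 182 and p* = 135.
With the subsidy, sellers receive ps = pb + 45 for each unit, where pb is the price buyers pay.
On the curves, pb = 226 - 0.5q and ps = 62.2 + 0.4q; the wedge ps − pb = 45 gives 62.2 + 0.4q − (226 - 0.5q) = 45, so q' = 232.
Then pb = 226 − 0.5·232 = 110 and ps = 62.2 + 0.4·232 = 155.
ΔCS = ½(182 + 232)(135 − 110) = 5175; ΔPS = ½(182 + 232)(155 − 135) = 4140.
Government spending = 45 × 232 = 10440.
Net change = 5175 + 4140 − 10440 = -1125. The loss equals the DWL triangle ½·45·50.

Net change in total surplus = -£1125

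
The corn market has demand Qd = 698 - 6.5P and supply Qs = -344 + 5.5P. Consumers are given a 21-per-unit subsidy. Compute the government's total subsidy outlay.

Government cost = 4119.0625

Pre-subsidy: 698 - 6.5P = -344 + 5.5P gives P* = 521/6, Q* = 1603/12.
With the rebate, buyers effectively pay Pb = Ps − 21, where Ps is the price sellers receive.
Demand in terms of Ps becomes Qd = 698 − 6.5(Ps − 21) = 834.5 - 6.5Ps. Setting this equal to supply: 834.5 - 6.5Ps = -344 + 5.5Ps, so Ps = 2357/24.
Buyers pay Pb = 2357/24 − 21 = 1853/24; Q' = -344 + 5.5·(2357/24) = 9415/48.
Government outlay = subsidy × quantity = 21 × 9415/48 = 4119.0625.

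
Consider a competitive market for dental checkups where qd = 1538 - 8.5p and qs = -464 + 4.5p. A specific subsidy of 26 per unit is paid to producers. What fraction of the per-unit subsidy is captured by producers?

Pre-subsidy: 1538 - 8.5p = -464 + 4.5p gives p* = 154, q* = 229.
With the subsidy, sellers receive ps = pb + 26 for each unit, where pb is the price buyers pay.
Supply in terms of pb becomes qs = -464 + 4.5(pb + 26) = -347 + 4.5pb. Setting this equal to demand: 1538 - 8.5pb = -347 + 4.5pb, so pb = 145.
Sellers receive ps = 145 + 26 = 171; q' = 1538 − 8.5·145 = 305.5.
Buyers' price falls by p* − pb = 154 − 145 = 9; sellers' price rises by ps − p* = 171 − 154 = 17.
So producers capture 17/26 = 17/26 of each unit of subsidy.

Producer share = 17/26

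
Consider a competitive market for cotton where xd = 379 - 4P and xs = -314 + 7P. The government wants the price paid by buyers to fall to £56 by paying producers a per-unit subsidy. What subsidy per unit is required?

Required subsidy s = £11 per unit

At a buyer price of 56, quantity demanded is 379 − 4·56 = 155.
Sellers supply 155 only when they receive Ps with -314 + 7·Ps = 155, i.e. Ps = 67.
s = Ps − Pb = 67 − 56 = 11.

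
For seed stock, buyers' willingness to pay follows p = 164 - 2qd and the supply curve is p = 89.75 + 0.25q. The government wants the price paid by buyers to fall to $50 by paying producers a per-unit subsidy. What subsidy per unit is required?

At a buyer price of 50, quantity demanded is 82 − 0.5·50 = 57.
Sellers supply 57 only when they receive ps = 89.75 + 0.25·57 = 104.
s = ps − pb = 104 − 50 = 54.

Required subsidy s = $54 per unit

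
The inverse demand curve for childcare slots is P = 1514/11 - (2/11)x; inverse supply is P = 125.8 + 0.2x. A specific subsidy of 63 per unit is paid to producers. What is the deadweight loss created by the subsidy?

Pre-subsidy: 1514/11 - (2/11)x = 125.8 + 0.2x gives x* = 31 and P* = 132.
With the subsidy, sellers receive Ps = Pb + 63 for each unit, where Pb is the price buyers pay.
On the curves, Pb = 1514/11 - (2/11)x and Ps = 125.8 + 0.2x; the wedge Ps − Pb = 63 gives 125.8 + 0.2x − (1514/11 - (2/11)x) = 63, so x' = 196.
Then Pb = 1514/11 − (2/11)·196 = 102 and Ps = 125.8 + 0.2·196 = 165.
The subsidy expands output by 196 − 31 = 165 past the efficient level; on those units the gap between marginal cost and willingness to pay runs from 0 up to 63.
DWL = ½ × 63 × 165 = 5197.5.

Deadweight loss = 5197.5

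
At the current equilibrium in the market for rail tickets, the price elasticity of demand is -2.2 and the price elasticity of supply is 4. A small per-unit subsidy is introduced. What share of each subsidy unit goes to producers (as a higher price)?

Producer share = 11/31

For a small subsidy around the equilibrium, the benefit split depends on the relative slopes, which at a point are proportional to the elasticities.
Buyer share = εs/(εs + |εd|) = 4/(4 + 2.2) = 20/31; seller share = |εd|/(εs + |εd|) = 11/31.
So producers capture 11/31 of the subsidy.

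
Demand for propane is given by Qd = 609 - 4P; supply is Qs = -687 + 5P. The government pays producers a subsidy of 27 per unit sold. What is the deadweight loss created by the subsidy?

Pre-subsidy: 609 - 4P = -687 + 5P gives P* = 144, Q* = 33.
With the subsidy, sellers receive Ps = Pb + 27 for each unit, where Pb is the price buyers pay.
Supply in terms of Pb becomes Qs = -687 + 5(Pb + 27) = -552 + 5Pb. Setting this equal to demand: 609 - 4Pb = -552 + 5Pb, so Pb = 129.
Sellers receive Ps = 129 + 27 = 156; Q' = 609 − 4·129 = 93.
The subsidy expands output by 93 − 33 = 60 past the efficient level; on those units the gap between marginal cost and willingness to pay runs from 0 up to 27.
DWL = ½ × 27 × 60 = 810.

Deadweight loss = 810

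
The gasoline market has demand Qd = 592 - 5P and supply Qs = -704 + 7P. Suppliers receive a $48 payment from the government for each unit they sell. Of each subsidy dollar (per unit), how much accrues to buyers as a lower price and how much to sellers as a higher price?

Buyers gain $28 per unit; sellers gain $20 per unit

Pre-subsidy: 592 - 5P = -704 + 7P gives P* = 108, Q* = 52.
With the subsidy, sellers receive Ps = Pb + 48 for each unit, where Pb is the price buyers pay.
Supply in terms of Pb becomes Qs = -704 + 7(Pb + 48) = -368 + 7Pb. Setting this equal to demand: 592 - 5Pb = -368 + 7Pb, so Pb = 80.
Sellers receive Ps = 80 + 48 = 128; Q' = 592 − 5·80 = 192.
Buyers' price falls by P* − Pb = 108 − 80 = 28; sellers' price rises by Ps − P* = 128 − 108 = 20.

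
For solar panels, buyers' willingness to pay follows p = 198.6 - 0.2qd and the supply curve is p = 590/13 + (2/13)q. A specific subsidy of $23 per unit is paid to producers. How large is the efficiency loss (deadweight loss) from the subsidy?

Pre-subsidy: 198.6 - 0.2q = 590/13 + (2/13)q gives q* = 433 and p* = 112.
With the subsidy, sellers receive ps = pb + 23 for each unit, where pb is the price buyers pay.
On the curves, pb = 198.6 - 0.2q and ps = 590/13 + (2/13)q; the wedge ps − pb = 23 gives 590/13 + (2/13)q − (198.6 - 0.2q) = 23, so q' = 498.
Then pb = 198.6 − 0.2·498 = 99 and ps = 590/13 + (2/13)·498 = 122.
The subsidy expands output by 498 − 433 = 65 past the efficient level; on those units the gap between marginal cost and willingness to pay runs from 0 up to 23.
DWL = ½ × 23 × 65 = 747.5.

Deadweight loss = $747.5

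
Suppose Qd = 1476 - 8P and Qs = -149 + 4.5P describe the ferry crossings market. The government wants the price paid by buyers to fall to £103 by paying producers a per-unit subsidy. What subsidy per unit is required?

At a buyer price of 103, quantity demanded is 1476 − 8·103 = 652.
Sellers supply 652 only when they receive Ps with -149 + 4.5·Ps = 652, i.e. Ps = 178.
s = Ps − Pb = 178 − 103 = 75.

Required subsidy s = £75 per unit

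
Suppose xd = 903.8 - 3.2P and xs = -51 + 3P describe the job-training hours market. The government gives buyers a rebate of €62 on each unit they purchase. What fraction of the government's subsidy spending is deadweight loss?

DWL / government spending = 16/169

Pre-subsidy: 903.8 - 3.2P = -51 + 3P gives P* = 154, x* = 411.
With the rebate, buyers effectively pay Pb = Ps − 62, where Ps is the price sellers receive.
Demand in terms of Ps becomes xd = 903.8 − 3.2(Ps − 62) = 1102.2 - 3.2Ps. Setting this equal to supply: 1102.2 - 3.2Ps = -51 + 3Ps, so Ps = 186.
Buyers pay Pb = 186 − 62 = 124; x' = -51 + 3·186 = 507.
ΔCS = ½(411 + 507)(154 − 124) = 13770; ΔPS = ½(411 + 507)(186 − 154) = 14688.
Government spending = 62 × 507 = 31434.
DWL = ½ × 62 × (507 − 411) = 2976; fraction = 2976 / 31434 = 16/169.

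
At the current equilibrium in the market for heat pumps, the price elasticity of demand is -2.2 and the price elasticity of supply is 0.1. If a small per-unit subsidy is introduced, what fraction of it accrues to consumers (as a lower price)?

Consumer share = 1/23

For a small subsidy around the equilibrium, the benefit split depends on the relative slopes, which at a point are proportional to the elasticities.
Buyer share = εs/(εs + |εd|) = 0.1/(0.1 + 2.2) = 1/23; seller share = |εd|/(εs + |εd|) = 22/23.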